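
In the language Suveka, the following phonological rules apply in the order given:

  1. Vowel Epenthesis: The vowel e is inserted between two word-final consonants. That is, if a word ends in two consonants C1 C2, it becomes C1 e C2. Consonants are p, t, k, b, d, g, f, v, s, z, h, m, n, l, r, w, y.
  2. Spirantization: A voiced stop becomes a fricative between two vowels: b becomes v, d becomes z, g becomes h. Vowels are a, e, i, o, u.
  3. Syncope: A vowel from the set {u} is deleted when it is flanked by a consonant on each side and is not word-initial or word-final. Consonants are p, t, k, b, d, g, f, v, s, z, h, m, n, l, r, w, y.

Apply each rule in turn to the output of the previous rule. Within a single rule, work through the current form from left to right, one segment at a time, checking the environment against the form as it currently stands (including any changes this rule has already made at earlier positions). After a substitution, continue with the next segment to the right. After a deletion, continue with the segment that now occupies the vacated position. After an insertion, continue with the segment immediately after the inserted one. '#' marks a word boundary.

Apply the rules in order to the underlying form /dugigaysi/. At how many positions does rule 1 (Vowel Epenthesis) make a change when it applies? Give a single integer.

1 Vowel Epenthesis: no change — [dugigaysi]
2 Spirantization: [dugigaysi] → [duhihaysi]
3 Syncope: [duhihaysi] → [dhihaysi]
Rule 1 changed 0 position(s).

0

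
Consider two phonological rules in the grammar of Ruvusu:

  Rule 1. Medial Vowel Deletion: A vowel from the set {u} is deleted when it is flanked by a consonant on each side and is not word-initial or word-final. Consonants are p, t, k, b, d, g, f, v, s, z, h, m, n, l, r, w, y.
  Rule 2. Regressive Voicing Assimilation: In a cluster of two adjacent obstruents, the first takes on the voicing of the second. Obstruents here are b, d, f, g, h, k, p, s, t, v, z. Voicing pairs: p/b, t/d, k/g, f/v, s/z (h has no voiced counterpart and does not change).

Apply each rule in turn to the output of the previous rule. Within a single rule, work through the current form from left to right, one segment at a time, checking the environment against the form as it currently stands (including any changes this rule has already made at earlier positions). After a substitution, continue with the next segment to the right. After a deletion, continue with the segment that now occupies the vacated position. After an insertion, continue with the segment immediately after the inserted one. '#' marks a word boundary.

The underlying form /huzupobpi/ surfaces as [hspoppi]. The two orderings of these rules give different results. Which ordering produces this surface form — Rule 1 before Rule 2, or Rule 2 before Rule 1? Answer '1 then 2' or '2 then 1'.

1 then 2

Order 1 then 2:
  1 Medial Vowel Deletion: [huzupobpi] → [hzpobpi]
  2 Regressive Voicing Assimilation: [hzpobpi] → [hspoppi]
  result: [hspoppi]
Order 2 then 1:
  2 Regressive Voicing Assimilation: [huzupobpi] → [huzupoppi]
  1 Medial Vowel Deletion: [huzupoppi] → [hzpoppi]
  result: [hzpoppi]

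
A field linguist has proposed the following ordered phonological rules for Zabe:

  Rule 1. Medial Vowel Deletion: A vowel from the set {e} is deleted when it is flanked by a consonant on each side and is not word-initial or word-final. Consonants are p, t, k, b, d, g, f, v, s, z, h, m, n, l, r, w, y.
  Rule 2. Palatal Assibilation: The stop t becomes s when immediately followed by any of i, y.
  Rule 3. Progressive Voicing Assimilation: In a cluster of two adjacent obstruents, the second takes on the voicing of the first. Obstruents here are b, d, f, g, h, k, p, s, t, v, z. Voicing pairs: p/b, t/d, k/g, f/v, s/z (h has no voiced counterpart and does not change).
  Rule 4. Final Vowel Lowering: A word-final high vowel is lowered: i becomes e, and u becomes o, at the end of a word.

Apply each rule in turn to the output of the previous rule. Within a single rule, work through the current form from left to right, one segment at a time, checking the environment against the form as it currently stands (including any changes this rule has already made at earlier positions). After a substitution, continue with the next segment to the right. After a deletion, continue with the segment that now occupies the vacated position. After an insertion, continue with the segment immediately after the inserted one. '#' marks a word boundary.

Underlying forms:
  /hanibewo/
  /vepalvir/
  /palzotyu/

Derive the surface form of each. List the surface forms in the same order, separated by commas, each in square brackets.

/hanibewo/:
  Rule 1 Medial Vowel Deletion: [hanibewo] → [hanibwo]
  Rule 2 Palatal Assibilation: no change — [hanibwo]
  Rule 3 Progressive Voicing Assimilation: no change — [hanibwo]
  Rule 4 Final Vowel Lowering: no change — [hanibwo]
/vepalvir/:
  Rule 1 Medial Vowel Deletion: [vepalvir] → [vpalvir]
  Rule 2 Palatal Assibilation: no change — [vpalvir]
  Rule 3 Progressive Voicing Assimilation: [vpalvir] → [vbalvir]
  Rule 4 Final Vowel Lowering: no change — [vbalvir]
/palzotyu/:
  Rule 1 Medial Vowel Deletion: no change — [palzotyu]
  Rule 2 Palatal Assibilation: [palzotyu] → [palzosyu]
  Rule 3 Progressive Voicing Assimilation: no change — [palzosyu]
  Rule 4 Final Vowel Lowering: [palzosyu] → [palzosyo]

[hanibwo], [vbalvir], [palzosyo]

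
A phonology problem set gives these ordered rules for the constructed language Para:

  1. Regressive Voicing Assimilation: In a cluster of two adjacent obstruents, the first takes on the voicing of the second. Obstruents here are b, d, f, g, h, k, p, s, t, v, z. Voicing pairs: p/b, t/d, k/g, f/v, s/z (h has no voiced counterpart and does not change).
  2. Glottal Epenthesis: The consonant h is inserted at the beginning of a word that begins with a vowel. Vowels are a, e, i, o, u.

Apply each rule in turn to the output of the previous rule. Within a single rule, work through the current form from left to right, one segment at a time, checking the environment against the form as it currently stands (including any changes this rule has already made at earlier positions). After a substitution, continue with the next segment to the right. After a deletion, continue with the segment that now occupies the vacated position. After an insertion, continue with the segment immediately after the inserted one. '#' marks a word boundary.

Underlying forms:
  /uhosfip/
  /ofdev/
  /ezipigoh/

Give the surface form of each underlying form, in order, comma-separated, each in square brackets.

[huhosfip], [hovdev], [hezipigoh]

/uhosfip/:
  1 Regressive Voicing Assimilation: no change — [uhosfip]
  2 Glottal Epenthesis: [uhosfip] → [huhosfip]
/ofdev/:
  1 Regressive Voicing Assimilation: [ofdev] → [ovdev]
  2 Glottal Epenthesis: [ovdev] → [hovdev]
/ezipigoh/:
  1 Regressive Voicing Assimilation: no change — [ezipigoh]
  2 Glottal Epenthesis: [ezipigoh] → [hezipigoh]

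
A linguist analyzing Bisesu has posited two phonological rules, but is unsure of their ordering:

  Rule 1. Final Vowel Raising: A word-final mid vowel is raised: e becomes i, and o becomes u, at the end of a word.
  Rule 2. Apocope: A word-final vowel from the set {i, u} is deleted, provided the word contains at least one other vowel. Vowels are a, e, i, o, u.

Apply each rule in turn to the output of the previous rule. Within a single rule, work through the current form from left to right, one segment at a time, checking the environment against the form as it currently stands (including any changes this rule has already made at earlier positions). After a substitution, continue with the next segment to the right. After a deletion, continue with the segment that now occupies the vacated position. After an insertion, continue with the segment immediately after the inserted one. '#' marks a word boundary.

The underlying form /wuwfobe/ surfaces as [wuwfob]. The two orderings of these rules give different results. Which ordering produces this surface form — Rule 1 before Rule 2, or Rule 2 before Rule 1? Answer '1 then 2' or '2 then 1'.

Order 1 then 2:
  1 Final Vowel Raising: [wuwfobe] → [wuwfobi]
  2 Apocope: [wuwfobi] → [wuwfob]
  result: [wuwfob]
Order 2 then 1:
  2 Apocope: no change — [wuwfobe]
  1 Final Vowel Raising: [wuwfobe] → [wuwfobi]
  result: [wuwfobi]

1 then 2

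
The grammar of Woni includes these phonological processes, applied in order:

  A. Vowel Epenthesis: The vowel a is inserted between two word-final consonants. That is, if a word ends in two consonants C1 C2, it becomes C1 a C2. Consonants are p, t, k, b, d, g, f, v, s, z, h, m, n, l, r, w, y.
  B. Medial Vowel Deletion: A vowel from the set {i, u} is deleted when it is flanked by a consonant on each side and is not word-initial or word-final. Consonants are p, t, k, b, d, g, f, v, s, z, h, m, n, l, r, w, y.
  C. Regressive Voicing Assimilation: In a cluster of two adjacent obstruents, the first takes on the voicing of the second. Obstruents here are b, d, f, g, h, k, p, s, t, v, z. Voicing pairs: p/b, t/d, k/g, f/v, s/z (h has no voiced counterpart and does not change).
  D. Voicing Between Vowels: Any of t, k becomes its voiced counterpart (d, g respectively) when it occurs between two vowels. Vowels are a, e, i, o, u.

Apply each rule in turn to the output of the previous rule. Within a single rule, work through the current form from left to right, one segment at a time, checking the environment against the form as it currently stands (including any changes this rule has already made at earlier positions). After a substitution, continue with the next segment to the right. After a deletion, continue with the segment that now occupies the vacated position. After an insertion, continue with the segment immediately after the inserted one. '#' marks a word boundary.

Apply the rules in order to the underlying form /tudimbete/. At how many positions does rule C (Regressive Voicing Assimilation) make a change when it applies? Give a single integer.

A Vowel Epenthesis: no change — [tudimbete]
B Medial Vowel Deletion: [tudimbete] → [tdmbete]
C Regressive Voicing Assimilation: [tdmbete] → [ddmbete]
D Voicing Between Vowels: [ddmbete] → [ddmbede]
Rule C changed 1 position(s).

1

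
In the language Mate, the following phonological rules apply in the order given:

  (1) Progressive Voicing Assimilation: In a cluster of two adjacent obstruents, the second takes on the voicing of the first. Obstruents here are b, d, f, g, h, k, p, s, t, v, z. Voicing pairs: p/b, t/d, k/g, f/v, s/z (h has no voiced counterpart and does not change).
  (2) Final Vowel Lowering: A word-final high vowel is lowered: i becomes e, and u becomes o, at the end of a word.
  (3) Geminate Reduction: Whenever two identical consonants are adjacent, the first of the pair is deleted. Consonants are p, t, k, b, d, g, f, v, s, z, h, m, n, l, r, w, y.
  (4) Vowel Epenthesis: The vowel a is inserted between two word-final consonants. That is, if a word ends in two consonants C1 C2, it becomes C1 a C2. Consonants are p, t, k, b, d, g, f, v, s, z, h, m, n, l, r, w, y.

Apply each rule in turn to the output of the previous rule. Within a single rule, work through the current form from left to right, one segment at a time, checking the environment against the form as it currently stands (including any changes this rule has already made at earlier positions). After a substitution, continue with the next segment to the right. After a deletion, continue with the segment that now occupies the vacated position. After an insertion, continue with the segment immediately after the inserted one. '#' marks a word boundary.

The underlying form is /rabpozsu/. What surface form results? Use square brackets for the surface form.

[rabozo]

(1) Progressive Voicing Assimilation: [rabpozsu] → [rabbozzu]
(2) Final Vowel Lowering: [rabbozzu] → [rabbozzo]
(3) Geminate Reduction: [rabbozzo] → [rabozo]
(4) Vowel Epenthesis: no change — [rabozo]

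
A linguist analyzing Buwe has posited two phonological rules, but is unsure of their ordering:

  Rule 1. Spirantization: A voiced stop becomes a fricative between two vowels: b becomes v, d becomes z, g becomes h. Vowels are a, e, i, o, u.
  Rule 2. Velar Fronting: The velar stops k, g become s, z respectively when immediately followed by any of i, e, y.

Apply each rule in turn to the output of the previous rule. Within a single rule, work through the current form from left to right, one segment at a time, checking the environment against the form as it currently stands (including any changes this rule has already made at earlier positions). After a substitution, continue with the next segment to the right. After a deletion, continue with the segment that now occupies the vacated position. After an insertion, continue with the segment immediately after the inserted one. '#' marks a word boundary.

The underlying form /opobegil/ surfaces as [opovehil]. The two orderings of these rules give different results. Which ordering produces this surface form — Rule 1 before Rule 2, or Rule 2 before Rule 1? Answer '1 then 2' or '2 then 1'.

Order 1 then 2:
  1 Spirantization: [opobegil] → [opovehil]
  2 Velar Fronting: no change — [opovehil]
  result: [opovehil]
Order 2 then 1:
  2 Velar Fronting: [opobegil] → [opobezil]
  1 Spirantization: [opobezil] → [opovezil]
  result: [opovezil]

1 then 2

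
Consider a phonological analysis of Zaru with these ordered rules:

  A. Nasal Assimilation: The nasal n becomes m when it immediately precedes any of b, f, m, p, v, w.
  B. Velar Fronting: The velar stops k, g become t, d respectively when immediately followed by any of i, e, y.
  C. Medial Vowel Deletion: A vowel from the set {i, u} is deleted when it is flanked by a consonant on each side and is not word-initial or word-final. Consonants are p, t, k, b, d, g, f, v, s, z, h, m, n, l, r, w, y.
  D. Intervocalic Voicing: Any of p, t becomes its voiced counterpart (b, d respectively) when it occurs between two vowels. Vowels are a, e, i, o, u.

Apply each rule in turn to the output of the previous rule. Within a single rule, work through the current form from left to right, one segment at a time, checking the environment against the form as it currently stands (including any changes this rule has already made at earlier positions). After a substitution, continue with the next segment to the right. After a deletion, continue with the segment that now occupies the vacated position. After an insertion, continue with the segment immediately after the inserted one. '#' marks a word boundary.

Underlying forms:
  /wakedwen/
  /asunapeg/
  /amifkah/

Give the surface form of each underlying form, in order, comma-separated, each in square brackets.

/wakedwen/:
  A Nasal Assimilation: no change — [wakedwen]
  B Velar Fronting: [wakedwen] → [watedwen]
  C Medial Vowel Deletion: no change — [watedwen]
  D Intervocalic Voicing: [watedwen] → [wadedwen]
/asunapeg/:
  A Nasal Assimilation: no change — [asunapeg]
  B Velar Fronting: no change — [asunapeg]
  C Medial Vowel Deletion: [asunapeg] → [asnapeg]
  D Intervocalic Voicing: [asnapeg] → [asnabeg]
/amifkah/:
  A Nasal Assimilation: no change — [amifkah]
  B Velar Fronting: no change — [amifkah]
  C Medial Vowel Deletion: [amifkah] → [amfkah]
  D Intervocalic Voicing: no change — [amfkah]

[wadedwen], [asnabeg], [amfkah]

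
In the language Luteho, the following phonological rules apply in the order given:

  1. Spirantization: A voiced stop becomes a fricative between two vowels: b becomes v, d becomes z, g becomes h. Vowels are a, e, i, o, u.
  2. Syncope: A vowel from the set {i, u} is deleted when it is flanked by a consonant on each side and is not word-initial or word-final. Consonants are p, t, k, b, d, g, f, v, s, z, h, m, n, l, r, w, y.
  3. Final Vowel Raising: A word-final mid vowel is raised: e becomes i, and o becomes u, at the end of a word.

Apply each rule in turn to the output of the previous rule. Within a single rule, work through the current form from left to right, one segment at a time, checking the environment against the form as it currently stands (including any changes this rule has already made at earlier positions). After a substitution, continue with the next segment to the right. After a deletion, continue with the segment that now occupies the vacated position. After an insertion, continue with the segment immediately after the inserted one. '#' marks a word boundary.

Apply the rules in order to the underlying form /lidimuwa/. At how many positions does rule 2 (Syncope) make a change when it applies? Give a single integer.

1 Spirantization: [lidimuwa] → [lizimuwa]
2 Syncope: [lizimuwa] → [lzmwa]
3 Final Vowel Raising: no change — [lzmwa]
Rule 2 changed 3 position(s).

3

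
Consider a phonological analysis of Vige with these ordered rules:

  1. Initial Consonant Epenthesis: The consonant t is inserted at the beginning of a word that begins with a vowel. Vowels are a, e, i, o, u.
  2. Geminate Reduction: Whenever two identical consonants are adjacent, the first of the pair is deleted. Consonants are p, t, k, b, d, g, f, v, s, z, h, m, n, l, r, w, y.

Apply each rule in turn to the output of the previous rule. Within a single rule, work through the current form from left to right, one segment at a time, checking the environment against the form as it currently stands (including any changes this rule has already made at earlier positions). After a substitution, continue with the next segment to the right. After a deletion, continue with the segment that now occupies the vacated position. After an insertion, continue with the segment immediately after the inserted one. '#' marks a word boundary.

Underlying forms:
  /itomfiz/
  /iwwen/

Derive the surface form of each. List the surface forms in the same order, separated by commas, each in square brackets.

[titomfiz], [tiwen]

/itomfiz/:
  1 Initial Consonant Epenthesis: [itomfiz] → [titomfiz]
  2 Geminate Reduction: no change — [titomfiz]
/iwwen/:
  1 Initial Consonant Epenthesis: [iwwen] → [tiwwen]
  2 Geminate Reduction: [tiwwen] → [tiwen]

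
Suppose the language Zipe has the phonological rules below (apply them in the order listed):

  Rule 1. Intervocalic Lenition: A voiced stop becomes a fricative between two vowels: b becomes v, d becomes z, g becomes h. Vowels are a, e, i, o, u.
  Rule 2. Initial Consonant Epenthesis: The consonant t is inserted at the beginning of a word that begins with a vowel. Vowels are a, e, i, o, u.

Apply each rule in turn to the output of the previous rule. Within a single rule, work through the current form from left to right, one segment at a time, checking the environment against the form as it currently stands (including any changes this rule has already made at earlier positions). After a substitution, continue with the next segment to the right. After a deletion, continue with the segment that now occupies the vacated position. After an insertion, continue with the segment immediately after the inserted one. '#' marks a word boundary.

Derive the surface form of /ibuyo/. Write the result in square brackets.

[tivuyo]

Rule 1 Intervocalic Lenition: [ibuyo] → [ivuyo]
Rule 2 Initial Consonant Epenthesis: [ivuyo] → [tivuyo]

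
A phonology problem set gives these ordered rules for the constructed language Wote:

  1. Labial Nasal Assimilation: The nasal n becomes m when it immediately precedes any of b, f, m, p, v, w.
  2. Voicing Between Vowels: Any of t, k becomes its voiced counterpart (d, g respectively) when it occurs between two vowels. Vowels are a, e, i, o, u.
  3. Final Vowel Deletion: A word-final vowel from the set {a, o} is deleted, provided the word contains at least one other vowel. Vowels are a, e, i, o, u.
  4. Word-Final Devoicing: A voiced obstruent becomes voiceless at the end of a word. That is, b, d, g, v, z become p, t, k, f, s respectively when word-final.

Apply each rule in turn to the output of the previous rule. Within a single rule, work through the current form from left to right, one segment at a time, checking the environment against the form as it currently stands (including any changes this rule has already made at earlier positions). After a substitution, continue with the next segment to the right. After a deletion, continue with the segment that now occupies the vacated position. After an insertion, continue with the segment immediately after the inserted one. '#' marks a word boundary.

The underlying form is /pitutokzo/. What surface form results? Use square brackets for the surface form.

[pidudoks]

1 Labial Nasal Assimilation: no change — [pitutokzo]
2 Voicing Between Vowels: [pitutokzo] → [pidudokzo]
3 Final Vowel Deletion: [pidudokzo] → [pidudokz]
4 Word-Final Devoicing: [pidudokz] → [pidudoks]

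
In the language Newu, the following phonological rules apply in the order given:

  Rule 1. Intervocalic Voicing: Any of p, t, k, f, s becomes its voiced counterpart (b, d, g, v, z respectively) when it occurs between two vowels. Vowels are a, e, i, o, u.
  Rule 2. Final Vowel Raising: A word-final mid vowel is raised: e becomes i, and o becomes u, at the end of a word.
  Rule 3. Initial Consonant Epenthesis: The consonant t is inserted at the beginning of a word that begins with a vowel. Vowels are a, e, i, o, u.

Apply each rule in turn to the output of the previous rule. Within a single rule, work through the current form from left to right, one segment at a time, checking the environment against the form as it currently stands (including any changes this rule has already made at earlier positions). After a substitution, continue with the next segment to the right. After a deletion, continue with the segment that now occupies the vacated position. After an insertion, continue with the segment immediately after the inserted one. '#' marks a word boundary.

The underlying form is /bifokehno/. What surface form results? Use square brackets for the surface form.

[bivogehnu]

Rule 1 Intervocalic Voicing: [bifokehno] → [bivogehno]
Rule 2 Final Vowel Raising: [bivogehno] → [bivogehnu]
Rule 3 Initial Consonant Epenthesis: no change — [bivogehnu]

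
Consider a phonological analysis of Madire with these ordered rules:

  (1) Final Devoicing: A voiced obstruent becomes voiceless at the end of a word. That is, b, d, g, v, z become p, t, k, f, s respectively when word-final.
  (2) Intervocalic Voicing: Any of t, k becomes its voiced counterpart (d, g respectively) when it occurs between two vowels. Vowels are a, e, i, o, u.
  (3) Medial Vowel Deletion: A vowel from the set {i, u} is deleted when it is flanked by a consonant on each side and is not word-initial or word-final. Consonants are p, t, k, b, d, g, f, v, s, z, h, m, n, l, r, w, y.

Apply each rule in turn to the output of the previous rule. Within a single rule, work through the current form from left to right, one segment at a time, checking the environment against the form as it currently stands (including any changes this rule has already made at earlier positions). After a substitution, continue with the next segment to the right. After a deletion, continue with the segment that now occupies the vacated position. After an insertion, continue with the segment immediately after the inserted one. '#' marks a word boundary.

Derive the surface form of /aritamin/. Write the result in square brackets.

(1) Final Devoicing: no change — [aritamin]
(2) Intervocalic Voicing: [aritamin] → [aridamin]
(3) Medial Vowel Deletion: [aridamin] → [ardamn]

[ardamn]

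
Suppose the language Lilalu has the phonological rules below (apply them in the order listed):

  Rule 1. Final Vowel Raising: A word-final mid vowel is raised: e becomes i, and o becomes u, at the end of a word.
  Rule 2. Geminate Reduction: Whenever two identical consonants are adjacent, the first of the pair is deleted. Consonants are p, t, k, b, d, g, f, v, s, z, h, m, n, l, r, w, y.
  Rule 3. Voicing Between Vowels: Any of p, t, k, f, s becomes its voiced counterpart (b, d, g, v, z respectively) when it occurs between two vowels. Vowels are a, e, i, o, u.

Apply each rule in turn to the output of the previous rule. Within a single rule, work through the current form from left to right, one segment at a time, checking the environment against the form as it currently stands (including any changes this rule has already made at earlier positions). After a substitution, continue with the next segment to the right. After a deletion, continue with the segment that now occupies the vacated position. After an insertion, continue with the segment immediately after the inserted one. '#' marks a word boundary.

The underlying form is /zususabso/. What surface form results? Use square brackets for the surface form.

Rule 1 Final Vowel Raising: [zususabso] → [zususabsu]
Rule 2 Geminate Reduction: no change — [zususabsu]
Rule 3 Voicing Between Vowels: [zususabsu] → [zuzuzabsu]

[zuzuzabsu]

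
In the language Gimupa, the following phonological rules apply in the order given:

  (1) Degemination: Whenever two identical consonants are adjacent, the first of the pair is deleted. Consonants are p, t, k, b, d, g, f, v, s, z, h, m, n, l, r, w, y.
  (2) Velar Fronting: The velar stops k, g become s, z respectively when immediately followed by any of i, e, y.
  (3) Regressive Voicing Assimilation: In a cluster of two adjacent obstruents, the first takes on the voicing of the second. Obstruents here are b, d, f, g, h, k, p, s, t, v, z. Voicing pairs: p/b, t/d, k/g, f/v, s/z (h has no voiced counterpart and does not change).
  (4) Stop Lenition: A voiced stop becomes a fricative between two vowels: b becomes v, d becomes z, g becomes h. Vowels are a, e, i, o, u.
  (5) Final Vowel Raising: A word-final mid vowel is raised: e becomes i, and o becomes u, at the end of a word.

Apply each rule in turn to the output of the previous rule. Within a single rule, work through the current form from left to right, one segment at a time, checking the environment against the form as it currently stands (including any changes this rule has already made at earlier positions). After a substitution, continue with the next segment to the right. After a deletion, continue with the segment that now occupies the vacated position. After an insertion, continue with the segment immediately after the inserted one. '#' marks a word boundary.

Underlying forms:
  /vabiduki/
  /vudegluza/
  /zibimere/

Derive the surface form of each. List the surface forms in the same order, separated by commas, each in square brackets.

[vavizusi], [vuzegluza], [zivimeri]

/vabiduki/:
  (1) Degemination: no change — [vabiduki]
  (2) Velar Fronting: [vabiduki] → [vabidusi]
  (3) Regressive Voicing Assimilation: no change — [vabidusi]
  (4) Stop Lenition: [vabidusi] → [vavizusi]
  (5) Final Vowel Raising: no change — [vavizusi]
/vudegluza/:
  (1) Degemination: no change — [vudegluza]
  (2) Velar Fronting: no change — [vudegluza]
  (3) Regressive Voicing Assimilation: no change — [vudegluza]
  (4) Stop Lenition: [vudegluza] → [vuzegluza]
  (5) Final Vowel Raising: no change — [vuzegluza]
/zibimere/:
  (1) Degemination: no change — [zibimere]
  (2) Velar Fronting: no change — [zibimere]
  (3) Regressive Voicing Assimilation: no change — [zibimere]
  (4) Stop Lenition: [zibimere] → [zivimere]
  (5) Final Vowel Raising: [zivimere] → [zivimeri]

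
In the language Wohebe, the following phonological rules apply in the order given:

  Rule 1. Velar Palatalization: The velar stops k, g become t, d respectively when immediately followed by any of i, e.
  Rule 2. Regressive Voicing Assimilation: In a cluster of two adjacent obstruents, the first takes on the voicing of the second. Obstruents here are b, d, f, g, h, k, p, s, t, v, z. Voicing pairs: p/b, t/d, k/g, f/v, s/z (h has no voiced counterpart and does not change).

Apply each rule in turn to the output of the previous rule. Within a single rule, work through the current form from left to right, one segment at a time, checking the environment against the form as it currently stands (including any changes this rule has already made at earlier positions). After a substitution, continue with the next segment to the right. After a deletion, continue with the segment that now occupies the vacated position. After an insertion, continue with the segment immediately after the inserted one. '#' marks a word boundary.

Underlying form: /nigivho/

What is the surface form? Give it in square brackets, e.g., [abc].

[nidifho]

Rule 1 Velar Palatalization: [nigivho] → [nidivho]
Rule 2 Regressive Voicing Assimilation: [nidivho] → [nidifho]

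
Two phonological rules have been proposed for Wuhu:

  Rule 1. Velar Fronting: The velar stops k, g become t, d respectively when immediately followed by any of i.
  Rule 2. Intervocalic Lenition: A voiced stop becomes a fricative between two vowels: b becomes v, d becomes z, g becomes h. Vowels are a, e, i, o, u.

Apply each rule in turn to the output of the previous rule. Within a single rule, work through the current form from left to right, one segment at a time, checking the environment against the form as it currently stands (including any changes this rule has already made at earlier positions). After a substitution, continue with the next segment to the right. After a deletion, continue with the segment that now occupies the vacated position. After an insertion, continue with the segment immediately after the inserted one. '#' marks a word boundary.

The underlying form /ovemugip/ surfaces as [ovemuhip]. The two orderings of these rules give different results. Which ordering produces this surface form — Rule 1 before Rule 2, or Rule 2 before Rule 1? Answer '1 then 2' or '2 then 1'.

2 then 1

Order 1 then 2:
  1 Velar Fronting: [ovemugip] → [ovemudip]
  2 Intervocalic Lenition: [ovemudip] → [ovemuzip]
  result: [ovemuzip]
Order 2 then 1:
  2 Intervocalic Lenition: [ovemugip] → [ovemuhip]
  1 Velar Fronting: no change — [ovemuhip]
  result: [ovemuhip]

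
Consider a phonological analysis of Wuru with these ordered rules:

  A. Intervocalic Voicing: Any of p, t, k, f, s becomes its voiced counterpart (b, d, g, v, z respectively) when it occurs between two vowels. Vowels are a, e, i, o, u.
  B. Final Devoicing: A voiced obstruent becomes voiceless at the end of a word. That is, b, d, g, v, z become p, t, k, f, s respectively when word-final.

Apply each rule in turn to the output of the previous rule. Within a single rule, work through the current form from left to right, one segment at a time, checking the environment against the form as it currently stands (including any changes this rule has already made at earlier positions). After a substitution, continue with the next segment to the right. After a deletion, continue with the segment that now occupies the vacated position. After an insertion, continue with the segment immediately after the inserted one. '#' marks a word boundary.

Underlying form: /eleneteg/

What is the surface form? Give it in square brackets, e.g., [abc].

A Intervocalic Voicing: [eleneteg] → [elenedeg]
B Final Devoicing: [elenedeg] → [elenedek]

[elenedek]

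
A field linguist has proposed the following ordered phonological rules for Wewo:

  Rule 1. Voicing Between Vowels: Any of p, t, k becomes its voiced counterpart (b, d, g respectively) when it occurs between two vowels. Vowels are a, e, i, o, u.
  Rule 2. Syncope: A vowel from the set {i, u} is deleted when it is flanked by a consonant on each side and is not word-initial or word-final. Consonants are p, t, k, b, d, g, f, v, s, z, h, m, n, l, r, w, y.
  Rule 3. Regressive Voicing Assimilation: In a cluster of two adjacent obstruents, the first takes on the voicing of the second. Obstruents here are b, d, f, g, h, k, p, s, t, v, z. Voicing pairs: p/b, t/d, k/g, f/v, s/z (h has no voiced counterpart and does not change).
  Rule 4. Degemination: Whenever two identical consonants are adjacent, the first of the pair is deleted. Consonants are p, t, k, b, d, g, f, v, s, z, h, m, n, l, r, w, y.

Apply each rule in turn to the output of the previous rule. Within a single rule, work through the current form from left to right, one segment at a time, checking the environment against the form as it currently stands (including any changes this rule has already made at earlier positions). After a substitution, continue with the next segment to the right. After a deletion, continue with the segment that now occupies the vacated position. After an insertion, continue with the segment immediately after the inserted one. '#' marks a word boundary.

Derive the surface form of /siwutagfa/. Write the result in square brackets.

Rule 1 Voicing Between Vowels: [siwutagfa] → [siwudagfa]
Rule 2 Syncope: [siwudagfa] → [swdagfa]
Rule 3 Regressive Voicing Assimilation: [swdagfa] → [swdakfa]
Rule 4 Degemination: no change — [swdakfa]

[swdakfa]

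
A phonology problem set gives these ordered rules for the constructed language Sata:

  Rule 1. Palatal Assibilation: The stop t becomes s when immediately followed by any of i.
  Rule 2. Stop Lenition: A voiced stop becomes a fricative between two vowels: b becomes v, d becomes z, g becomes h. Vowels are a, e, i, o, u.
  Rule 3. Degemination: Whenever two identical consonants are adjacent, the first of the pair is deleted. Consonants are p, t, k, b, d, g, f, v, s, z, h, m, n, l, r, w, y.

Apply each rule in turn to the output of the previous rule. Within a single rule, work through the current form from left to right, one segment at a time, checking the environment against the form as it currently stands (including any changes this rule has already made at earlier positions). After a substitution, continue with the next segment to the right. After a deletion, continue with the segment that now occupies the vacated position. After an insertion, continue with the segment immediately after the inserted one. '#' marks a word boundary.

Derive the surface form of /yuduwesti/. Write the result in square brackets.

[yuzuwesi]

Rule 1 Palatal Assibilation: [yuduwesti] → [yuduwessi]
Rule 2 Stop Lenition: [yuduwessi] → [yuzuwessi]
Rule 3 Degemination: [yuzuwessi] → [yuzuwesi]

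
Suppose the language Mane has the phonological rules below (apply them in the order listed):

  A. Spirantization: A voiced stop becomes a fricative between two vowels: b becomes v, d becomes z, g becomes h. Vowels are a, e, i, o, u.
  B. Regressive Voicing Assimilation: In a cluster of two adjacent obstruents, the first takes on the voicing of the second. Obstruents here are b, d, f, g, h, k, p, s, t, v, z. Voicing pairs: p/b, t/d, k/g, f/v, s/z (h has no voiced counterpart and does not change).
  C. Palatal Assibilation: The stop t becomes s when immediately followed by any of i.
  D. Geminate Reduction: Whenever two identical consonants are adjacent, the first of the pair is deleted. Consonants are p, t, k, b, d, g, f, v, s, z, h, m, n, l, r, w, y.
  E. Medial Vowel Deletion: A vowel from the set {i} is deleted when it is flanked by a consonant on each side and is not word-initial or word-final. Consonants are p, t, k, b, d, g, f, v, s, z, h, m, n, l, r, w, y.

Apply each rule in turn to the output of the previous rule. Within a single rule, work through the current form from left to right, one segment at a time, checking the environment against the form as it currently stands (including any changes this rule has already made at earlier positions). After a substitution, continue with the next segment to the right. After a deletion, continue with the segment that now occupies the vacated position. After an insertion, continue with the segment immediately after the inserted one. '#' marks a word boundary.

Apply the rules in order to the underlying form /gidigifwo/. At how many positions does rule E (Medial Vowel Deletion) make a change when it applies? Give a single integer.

A Spirantization: [gidigifwo] → [gizihifwo]
B Regressive Voicing Assimilation: no change — [gizihifwo]
C Palatal Assibilation: no change — [gizihifwo]
D Geminate Reduction: no change — [gizihifwo]
E Medial Vowel Deletion: [gizihifwo] → [gzhfwo]
Rule E changed 3 position(s).

3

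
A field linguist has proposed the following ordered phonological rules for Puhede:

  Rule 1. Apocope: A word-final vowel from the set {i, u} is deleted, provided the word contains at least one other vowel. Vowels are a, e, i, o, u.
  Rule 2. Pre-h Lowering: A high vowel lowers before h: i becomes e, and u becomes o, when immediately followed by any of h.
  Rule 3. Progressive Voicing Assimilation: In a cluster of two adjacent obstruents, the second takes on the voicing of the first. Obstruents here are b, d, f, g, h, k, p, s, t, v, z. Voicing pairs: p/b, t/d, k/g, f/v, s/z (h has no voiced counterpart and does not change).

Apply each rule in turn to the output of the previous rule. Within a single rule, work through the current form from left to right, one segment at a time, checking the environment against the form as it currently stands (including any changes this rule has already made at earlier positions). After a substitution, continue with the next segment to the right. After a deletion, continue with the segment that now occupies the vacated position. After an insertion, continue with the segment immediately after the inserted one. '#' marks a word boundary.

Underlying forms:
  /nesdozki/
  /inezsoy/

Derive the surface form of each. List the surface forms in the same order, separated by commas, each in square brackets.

[nestozg], [inezzoy]

/nesdozki/:
  Rule 1 Apocope: [nesdozki] → [nesdozk]
  Rule 2 Pre-h Lowering: no change — [nesdozk]
  Rule 3 Progressive Voicing Assimilation: [nesdozk] → [nestozg]
/inezsoy/:
  Rule 1 Apocope: no change — [inezsoy]
  Rule 2 Pre-h Lowering: no change — [inezsoy]
  Rule 3 Progressive Voicing Assimilation: [inezsoy] → [inezzoy]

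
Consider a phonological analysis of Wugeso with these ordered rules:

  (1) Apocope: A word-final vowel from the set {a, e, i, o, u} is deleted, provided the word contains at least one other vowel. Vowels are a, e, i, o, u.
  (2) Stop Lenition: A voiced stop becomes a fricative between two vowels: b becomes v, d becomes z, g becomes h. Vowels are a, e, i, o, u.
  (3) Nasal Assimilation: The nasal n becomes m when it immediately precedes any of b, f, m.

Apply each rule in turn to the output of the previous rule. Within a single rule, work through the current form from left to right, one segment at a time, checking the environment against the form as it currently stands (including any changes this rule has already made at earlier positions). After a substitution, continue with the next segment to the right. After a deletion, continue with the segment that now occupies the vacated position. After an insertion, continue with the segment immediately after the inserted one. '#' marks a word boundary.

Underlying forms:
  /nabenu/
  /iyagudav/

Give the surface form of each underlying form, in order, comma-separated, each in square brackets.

/nabenu/:
  (1) Apocope: [nabenu] → [naben]
  (2) Stop Lenition: [naben] → [naven]
  (3) Nasal Assimilation: no change — [naven]
/iyagudav/:
  (1) Apocope: no change — [iyagudav]
  (2) Stop Lenition: [iyagudav] → [iyahuzav]
  (3) Nasal Assimilation: no change — [iyahuzav]

[naven], [iyahuzav]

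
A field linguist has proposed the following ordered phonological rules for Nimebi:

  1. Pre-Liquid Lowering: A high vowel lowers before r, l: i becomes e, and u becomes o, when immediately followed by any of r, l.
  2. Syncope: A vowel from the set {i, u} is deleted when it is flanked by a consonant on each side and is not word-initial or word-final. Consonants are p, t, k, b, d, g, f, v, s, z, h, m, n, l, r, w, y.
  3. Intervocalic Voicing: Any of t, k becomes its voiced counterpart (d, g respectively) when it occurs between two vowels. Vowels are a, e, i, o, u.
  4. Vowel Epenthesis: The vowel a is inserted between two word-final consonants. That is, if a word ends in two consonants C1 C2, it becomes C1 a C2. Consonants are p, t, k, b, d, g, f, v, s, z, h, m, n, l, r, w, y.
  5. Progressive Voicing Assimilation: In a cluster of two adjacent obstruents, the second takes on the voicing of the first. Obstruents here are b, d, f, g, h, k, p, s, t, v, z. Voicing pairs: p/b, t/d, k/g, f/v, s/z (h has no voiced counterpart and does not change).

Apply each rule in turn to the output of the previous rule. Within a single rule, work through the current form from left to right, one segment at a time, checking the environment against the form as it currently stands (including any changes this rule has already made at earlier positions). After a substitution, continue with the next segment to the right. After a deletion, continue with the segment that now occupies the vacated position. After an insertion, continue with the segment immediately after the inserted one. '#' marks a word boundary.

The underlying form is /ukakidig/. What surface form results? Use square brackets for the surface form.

1 Pre-Liquid Lowering: no change — [ukakidig]
2 Syncope: [ukakidig] → [ukakdg]
3 Intervocalic Voicing: [ukakdg] → [ugakdg]
4 Vowel Epenthesis: [ugakdg] → [ugakdag]
5 Progressive Voicing Assimilation: [ugakdag] → [ugaktag]

[ugaktag]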